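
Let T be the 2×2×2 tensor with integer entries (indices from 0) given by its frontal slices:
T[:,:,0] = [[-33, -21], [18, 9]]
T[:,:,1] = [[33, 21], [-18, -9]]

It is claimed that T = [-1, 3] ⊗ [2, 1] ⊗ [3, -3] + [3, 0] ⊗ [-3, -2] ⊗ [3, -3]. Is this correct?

Yes

Reconstruct entrywise from the claimed factors. For example, T[0,0,1] = 33 and Σₗ aₗ[0]bₗ[0]cₗ[1] = (-1)·(2)·(-3) + (3)·(-3)·(-3) = 33; checking all 8 entries, every one matches. The claim holds.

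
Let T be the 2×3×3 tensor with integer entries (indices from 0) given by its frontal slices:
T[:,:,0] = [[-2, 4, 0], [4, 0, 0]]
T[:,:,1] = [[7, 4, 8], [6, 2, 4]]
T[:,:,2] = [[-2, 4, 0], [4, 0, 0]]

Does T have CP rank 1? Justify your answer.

The mode-2 unfolding of T (rows indexed by j, columns by (i,k) = (0,0), (0,1), (0,2), (1,0), (1,1), (1,2)) is [[-2, 7, -2, 4, 6, 4], [4, 4, 4, 0, 2, 0], [0, 8, 0, 0, 4, 0]].
There the 3×3 minor on rows j ∈ {0, 1, 2}, columns (i,k) ∈ {(0,0), (0,1), (1,0)} is det [[-2, 7, 4], [4, 4, 0], [0, 8, 0]] = 128 ≠ 0, so this unfolding has rank ≥ 3; CP rank is at least every unfolding rank, so rank(T) ≥ 3.
In particular rank(T) ≥ 3 > 1, so T is not rank-1.

No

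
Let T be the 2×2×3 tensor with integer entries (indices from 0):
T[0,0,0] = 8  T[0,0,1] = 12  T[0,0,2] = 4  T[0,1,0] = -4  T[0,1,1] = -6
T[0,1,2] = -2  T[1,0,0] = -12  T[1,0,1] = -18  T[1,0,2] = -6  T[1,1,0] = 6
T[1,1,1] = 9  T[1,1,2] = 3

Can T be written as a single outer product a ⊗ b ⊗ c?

If T = a ⊗ b ⊗ c then every fibre of T is a multiple of the corresponding factor, so read the factors off the fibres through the nonzero entry T[0,0,0] = 8.
The mode-1 fibre T[:,0,0] = [8, -12] gives a = [2, -3] (primitive direction); the mode-2 fibre T[0,:,0] = [8, -4] gives b = [2, -1]; then c[k] = T[0,0,k] / (a[0]·b[0]) = [8, 12, 4] / 4 = [2, 3, 1].
Expanding [2, -3] ⊗ [2, -1] ⊗ [2, 3, 1] reproduces all 12 entries of T, so T = [2, -3] ⊗ [2, -1] ⊗ [2, 3, 1] and rank(T) ≤ 1.
Equivalently every frontal slice T[:,:,k] is c[k] times the rank-1 matrix [2, -3] ⊗ [2, -1]. So T has rank 1 (it is nonzero).

Yes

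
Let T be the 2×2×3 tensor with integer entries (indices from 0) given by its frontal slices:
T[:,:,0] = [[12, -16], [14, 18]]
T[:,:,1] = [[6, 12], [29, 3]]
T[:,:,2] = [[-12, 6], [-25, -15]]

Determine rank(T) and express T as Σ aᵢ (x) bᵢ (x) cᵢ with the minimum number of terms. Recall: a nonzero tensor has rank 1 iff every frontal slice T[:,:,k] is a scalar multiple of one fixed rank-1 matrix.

rank(T) = 2

Lower bound: the mode-2 unfolding of T (rows indexed by j, columns by (i,k) = (0,0), (0,1), (0,2), (1,0), (1,1), (1,2)) is [[12, 6, -12, 14, 29, -25], [-16, 12, 6, 18, 3, -15]].
There the 2×2 minor on rows j ∈ {0, 1}, columns (i,k) ∈ {(0,0), (0,1)} is det [[12, 6], [-16, 12]] = 240 ≠ 0, so this unfolding has rank ≥ 2; CP rank is at least every unfolding rank, so rank(T) ≥ 2. (This is only a lower bound: in general the CP rank may exceed every unfolding rank, so we still need to exhibit 2 rank-1 terms summing to T.)
Upper bound — finding two terms. Write S_k = T[:,:,k] for the frontal slices: S₀ = [[12, -16], [14, 18]], S₁ = [[6, 12], [29, 3]], S₂ = [[-12, 6], [-25, -15]].
If T = a₁ (x) b₁ (x) c₁ + a₂ (x) b₂ (x) c₂ then each S_k = c₁[k]·a₁b₁ᵀ + c₂[k]·a₂b₂ᵀ. S₀ and S₁ are linearly independent, so a₁b₁ᵀ and a₂b₂ᵀ must span the same plane of matrices: they are the rank-1 matrices of the form x·S₀ + y·S₁.
det(x·S₀ + y·S₁) is 440·x² + 440·xy − 330·y² = 110·(2·x + 3·y)(2·x − y), vanishing at (x:y) = (3:-2) and (1:2).
M₁ = 3·S₀ − 2·S₁ = [[24, -72], [-16, 48]] = 8·[3, -2][1, -3]ᵀ and M₂ = S₀ + 2·S₁ = [[24, 8], [72, 24]] = 8·[1, 3][3, 1]ᵀ, so take a₁ = [3, -2], b₁ = [1, -3], a₂ = [1, 3], b₂ = [3, 1].
Each slice is an integer combination of E₁ = a₁b₁ᵀ and E₂ = a₂b₂ᵀ: S₀ = 2·E₁ + 2·E₂, S₁ = −E₁ + 3·E₂, S₂ = −E₁ − 3·E₂; reading off coefficients, c₁ = [2, -1, -1] and c₂ = [2, 3, -3].
Hence T = [3, -2] (x) [1, -3] (x) [2, -1, -1] + [1, 3] (x) [3, 1] (x) [2, 3, -3], so rank(T) ≤ 2.
These bounds meet, so rank(T) = 2.
Check entry T[1,0,2] = -25: (-2)·(1)·(-1) + (3)·(3)·(-3) = -25.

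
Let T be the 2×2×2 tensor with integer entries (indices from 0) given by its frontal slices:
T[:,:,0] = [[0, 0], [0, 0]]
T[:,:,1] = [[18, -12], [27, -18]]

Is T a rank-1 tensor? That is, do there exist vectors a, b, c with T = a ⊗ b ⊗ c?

If T = a ⊗ b ⊗ c then every fibre of T is a multiple of the corresponding factor, so read the factors off the fibres through the nonzero entry T[0,0,1] = 18.
The mode-1 fibre T[:,0,1] = [18, 27] gives a = [2, 3] (primitive direction); the mode-2 fibre T[0,:,1] = [18, -12] gives b = [3, -2]; then c[k] = T[0,0,k] / (a[0]·b[0]) = [0, 18] / 6 = [0, 3].
Expanding [2, 3] ⊗ [3, -2] ⊗ [0, 3] reproduces all 8 entries of T, so T = [2, 3] ⊗ [3, -2] ⊗ [0, 3] and rank(T) ≤ 1.
Equivalently every frontal slice T[:,:,k] is c[k] times the rank-1 matrix [2, 3] ⊗ [3, -2]. So T has rank 1 (it is nonzero).

Yes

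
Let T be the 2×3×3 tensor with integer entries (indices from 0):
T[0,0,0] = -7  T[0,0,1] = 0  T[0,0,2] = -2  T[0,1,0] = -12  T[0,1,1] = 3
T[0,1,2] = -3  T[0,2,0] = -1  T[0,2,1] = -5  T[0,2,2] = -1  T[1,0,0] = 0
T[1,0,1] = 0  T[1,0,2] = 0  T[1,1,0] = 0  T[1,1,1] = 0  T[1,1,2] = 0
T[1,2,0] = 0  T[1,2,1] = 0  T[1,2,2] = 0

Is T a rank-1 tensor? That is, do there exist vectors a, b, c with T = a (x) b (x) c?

The mode-2 unfolding of T (rows indexed by j, columns by (i,k) = (0,0), (0,1), (0,2), (1,0), (1,1), (1,2)) is [[-7, 0, -2, 0, 0, 0], [-12, 3, -3, 0, 0, 0], [-1, -5, -1, 0, 0, 0]].
There the 2×2 minor on rows j ∈ {0, 1}, columns (i,k) ∈ {(0,0), (0,1)} is det [[-7, 0], [-12, 3]] = -21 ≠ 0, so this unfolding has rank ≥ 2; CP rank is at least every unfolding rank, so rank(T) ≥ 2.
In particular rank(T) ≥ 2 > 1, so T is not rank-1.

No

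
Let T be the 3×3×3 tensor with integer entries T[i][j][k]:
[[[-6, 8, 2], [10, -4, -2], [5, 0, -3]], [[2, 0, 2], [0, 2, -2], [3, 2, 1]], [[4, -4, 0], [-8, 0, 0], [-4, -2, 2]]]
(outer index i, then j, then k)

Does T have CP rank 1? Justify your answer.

The mode-2 unfolding of T (rows indexed by j, columns by (i,k) = (0,0), (0,1), (0,2), (1,0), (1,1), (1,2), (2,0), (2,1), (2,2)) is [[-6, 8, 2, 2, 0, 2, 4, -4, 0], [10, -4, -2, 0, 2, -2, -8, 0, 0], [5, 0, -3, 3, 2, 1, -4, -2, 2]].
There the 3×3 minor on rows j ∈ {0, 1, 2}, columns (i,k) ∈ {(0,0), (0,1), (0,2)} is det [[-6, 8, 2], [10, -4, -2], [5, 0, -3]] = 128 ≠ 0, so this unfolding has rank ≥ 3; CP rank is at least every unfolding rank, so rank(T) ≥ 3.
In particular rank(T) ≥ 3 > 1, so T is not rank-1.

No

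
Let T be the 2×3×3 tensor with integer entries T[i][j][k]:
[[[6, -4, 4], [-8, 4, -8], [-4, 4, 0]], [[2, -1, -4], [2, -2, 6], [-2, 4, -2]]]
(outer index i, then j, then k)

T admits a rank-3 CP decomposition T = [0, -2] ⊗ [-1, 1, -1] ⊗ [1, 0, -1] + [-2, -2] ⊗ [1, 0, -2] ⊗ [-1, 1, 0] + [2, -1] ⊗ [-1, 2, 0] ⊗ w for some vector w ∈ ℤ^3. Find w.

Subtract the known terms from T to get the rank-1 residual R = [2, -1] ⊗ [-1, 2, 0] ⊗ w, so R[i,j,k] = a[i]·b[j]·w[k]. Pick indices with nonzero a[0]·b[0] = (2)·(-1) = -2. Only the fibre through (0,0,·) is needed: R[0,0,:] = T[0,0,:] − Σₗ aₗ[0]bₗ[0]cₗ = [6, -4, 4] − (0)·(-1)·[1, 0, -1] − (-2)·(1)·[-1, 1, 0] = [4, -2, 4]. Then w[k] = R[0,0,k] / -2 for each k, giving w = [4, -2, 4] / -2 = [-2, 1, -2].

w = [-2, 1, -2]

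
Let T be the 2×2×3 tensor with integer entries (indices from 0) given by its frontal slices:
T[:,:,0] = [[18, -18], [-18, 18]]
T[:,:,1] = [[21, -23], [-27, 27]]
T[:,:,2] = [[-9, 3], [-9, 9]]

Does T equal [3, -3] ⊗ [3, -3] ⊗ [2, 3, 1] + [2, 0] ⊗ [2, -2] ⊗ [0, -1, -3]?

Reconstruct entry (0,0,1) from the claimed factors: Σₗ aₗ[0]bₗ[0]cₗ[1] = (3)·(3)·(3) + (2)·(2)·(-1) = 23, but T[0,0,1] = 21. The claim is false.

No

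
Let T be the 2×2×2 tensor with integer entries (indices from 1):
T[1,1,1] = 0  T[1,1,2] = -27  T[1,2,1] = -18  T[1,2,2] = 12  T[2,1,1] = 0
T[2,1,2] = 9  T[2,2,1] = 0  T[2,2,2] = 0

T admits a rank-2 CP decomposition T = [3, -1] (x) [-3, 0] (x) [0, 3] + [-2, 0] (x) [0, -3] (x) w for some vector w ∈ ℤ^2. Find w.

Subtract the known terms from T to get the rank-1 residual R = [-2, 0] (x) [0, -3] (x) w, so R[i,j,k] = a[i]·b[j]·w[k]. Pick indices with nonzero a[1]·b[2] = (-2)·(-3) = 6. Only the fibre through (1,2,·) is needed: R[1,2,:] = T[1,2,:] − Σₗ aₗ[1]bₗ[2]cₗ = [-18, 12] − (3)·(0)·[0, 3] = [-18, 12]. Then w[k] = R[1,2,k] / 6 for each k, giving w = [-18, 12] / 6 = [-3, 2].

w = [-3, 2]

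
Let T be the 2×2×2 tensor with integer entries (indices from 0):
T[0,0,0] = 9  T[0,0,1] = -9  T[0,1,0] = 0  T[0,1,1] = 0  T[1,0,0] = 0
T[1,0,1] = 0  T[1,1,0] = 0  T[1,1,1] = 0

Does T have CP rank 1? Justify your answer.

Yes

If T = a ⊗ b ⊗ c then every fibre of T is a multiple of the corresponding factor, so read the factors off the fibres through the nonzero entry T[0,0,0] = 9.
The mode-1 fibre T[:,0,0] = [9, 0] gives a = [1, 0] (primitive direction); the mode-2 fibre T[0,:,0] = [9, 0] gives b = [1, 0]; then c[k] = T[0,0,k] / (a[0]·b[0]) = [9, -9] / 1 = [9, -9].
Expanding [1, 0] ⊗ [1, 0] ⊗ [9, -9] reproduces all 8 entries of T, so T = [1, 0] ⊗ [1, 0] ⊗ [9, -9] and rank(T) ≤ 1.
Equivalently every frontal slice T[:,:,k] is c[k] times the rank-1 matrix [1, 0] ⊗ [1, 0]. So T has rank 1 (it is nonzero).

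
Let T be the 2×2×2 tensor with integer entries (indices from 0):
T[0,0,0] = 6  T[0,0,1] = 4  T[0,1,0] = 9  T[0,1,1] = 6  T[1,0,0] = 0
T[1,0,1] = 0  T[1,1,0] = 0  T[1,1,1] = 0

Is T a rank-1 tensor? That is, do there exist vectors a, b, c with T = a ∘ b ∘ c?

Yes

If T = a ∘ b ∘ c then every fibre of T is a multiple of the corresponding factor, so read the factors off the fibres through the nonzero entry T[0,0,0] = 6.
The mode-1 fibre T[:,0,0] = [6, 0] gives a = (1, 0) (primitive direction); the mode-2 fibre T[0,:,0] = [6, 9] gives b = (2, 3); then c[k] = T[0,0,k] / (a[0]·b[0]) = [6, 4] / 2 = (3, 2).
Expanding (1, 0) ∘ (2, 3) ∘ (3, 2) reproduces all 8 entries of T, so T = (1, 0) ∘ (2, 3) ∘ (3, 2) and rank(T) ≤ 1.
Equivalently every frontal slice T[:,:,k] is c[k] times the rank-1 matrix (1, 0) ∘ (2, 3). So T has rank 1 (it is nonzero).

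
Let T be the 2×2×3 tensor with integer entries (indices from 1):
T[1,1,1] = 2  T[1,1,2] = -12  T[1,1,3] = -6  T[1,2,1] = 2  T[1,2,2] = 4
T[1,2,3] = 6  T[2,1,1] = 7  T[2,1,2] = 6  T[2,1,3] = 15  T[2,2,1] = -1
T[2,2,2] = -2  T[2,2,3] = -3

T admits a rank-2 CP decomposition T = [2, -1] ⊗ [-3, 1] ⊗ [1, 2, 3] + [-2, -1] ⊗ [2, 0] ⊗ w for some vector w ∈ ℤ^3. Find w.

w = [-2, 0, -3]

Subtract the known terms from T to get the rank-1 residual R = [-2, -1] ⊗ [2, 0] ⊗ w, so R[i,j,k] = a[i]·b[j]·w[k]. Pick indices with nonzero a[1]·b[1] = (-2)·(2) = -4. Only the fibre through (1,1,·) is needed: R[1,1,:] = T[1,1,:] − Σₗ aₗ[1]bₗ[1]cₗ = [2, -12, -6] − (2)·(-3)·[1, 2, 3] = [8, 0, 12]. Then w[k] = R[1,1,k] / -4 for each k, giving w = [8, 0, 12] / -4 = [-2, 0, -3].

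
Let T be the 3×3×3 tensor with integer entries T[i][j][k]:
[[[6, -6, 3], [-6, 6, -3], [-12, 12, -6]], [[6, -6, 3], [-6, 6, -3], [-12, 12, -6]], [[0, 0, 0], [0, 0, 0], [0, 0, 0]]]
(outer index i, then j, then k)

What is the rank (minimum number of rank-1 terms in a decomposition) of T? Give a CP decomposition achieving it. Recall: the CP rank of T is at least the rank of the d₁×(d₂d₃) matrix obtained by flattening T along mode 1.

Lower bound: T ≠ 0 (e.g. T[0,0,0] = 6), so rank(T) ≥ 1.
Upper bound: if T = a ∘ b ∘ c then every fibre of T is a multiple of the corresponding factor, so read the factors off the fibres through the nonzero entry T[0,0,0] = 6.
The mode-1 fibre T[:,0,0] = [6, 6, 0] gives a = [1, 1, 0] (primitive direction); the mode-2 fibre T[0,:,0] = [6, -6, -12] gives b = [1, -1, -2]; then c[k] = T[0,0,k] / (a[0]·b[0]) = [6, -6, 3] / 1 = [6, -6, 3].
Expanding [1, 1, 0] ∘ [1, -1, -2] ∘ [6, -6, 3] reproduces all 27 entries of T, so T = [1, 1, 0] ∘ [1, -1, -2] ∘ [6, -6, 3] and rank(T) ≤ 1.
These bounds meet, so rank(T) = 1.

rank(T) = 1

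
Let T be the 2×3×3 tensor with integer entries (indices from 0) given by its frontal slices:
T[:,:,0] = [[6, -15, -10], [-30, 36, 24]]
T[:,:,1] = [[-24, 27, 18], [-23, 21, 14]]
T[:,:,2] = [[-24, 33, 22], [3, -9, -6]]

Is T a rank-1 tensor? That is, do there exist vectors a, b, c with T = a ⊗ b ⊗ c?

No

The mode-1 unfolding of T (rows indexed by i, columns by (j,k) = (0,0), (0,1), (0,2), (1,0), (1,1), (1,2), (2,0), (2,1), (2,2)) is [[6, -24, -24, -15, 27, 33, -10, 18, 22], [-30, -23, 3, 36, 21, -9, 24, 14, -6]].
There the 2×2 minor on rows i ∈ {0, 1}, columns (j,k) ∈ {(0,0), (0,1)} is det [[6, -24], [-30, -23]] = -858 ≠ 0, so this unfolding has rank ≥ 2; CP rank is at least every unfolding rank, so rank(T) ≥ 2.
In particular rank(T) ≥ 2 > 1, so T is not rank-1.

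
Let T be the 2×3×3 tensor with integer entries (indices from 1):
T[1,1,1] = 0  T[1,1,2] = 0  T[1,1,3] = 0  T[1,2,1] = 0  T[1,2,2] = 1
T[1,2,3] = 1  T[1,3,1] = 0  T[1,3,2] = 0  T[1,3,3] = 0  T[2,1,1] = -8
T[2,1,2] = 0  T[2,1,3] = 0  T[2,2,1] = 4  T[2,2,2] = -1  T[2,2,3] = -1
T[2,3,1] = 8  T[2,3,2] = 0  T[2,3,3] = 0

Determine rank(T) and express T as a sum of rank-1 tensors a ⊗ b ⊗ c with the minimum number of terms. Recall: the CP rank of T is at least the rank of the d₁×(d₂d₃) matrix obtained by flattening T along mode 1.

Lower bound: the mode-2 unfolding of T (rows indexed by j, columns by (i,k) = (1,1), (1,2), (1,3), (2,1), (2,2), (2,3)) is [[0, 0, 0, -8, 0, 0], [0, 1, 1, 4, -1, -1], [0, 0, 0, 8, 0, 0]].
There the 2×2 minor on rows j ∈ {1, 2}, columns (i,k) ∈ {(1,2), (2,1)} is det [[0, -8], [1, 4]] = 8 ≠ 0, so this unfolding has rank ≥ 2; CP rank is at least every unfolding rank, so rank(T) ≥ 2. (This is only a lower bound: in general the CP rank may exceed every unfolding rank, so we still need to exhibit 2 rank-1 terms summing to T.)
Upper bound — finding two terms. Write S_k = T[:,:,k] for the frontal slices: S₁ = [[0, 0, 0], [-8, 4, 8]], S₂ = [[0, 1, 0], [0, -1, 0]], S₃ = [[0, 1, 0], [0, -1, 0]].
If T = a₁ ⊗ b₁ ⊗ c₁ + a₂ ⊗ b₂ ⊗ c₂ then each S_k = c₁[k]·a₁b₁ᵀ + c₂[k]·a₂b₂ᵀ. S₁ and S₂ are linearly independent, so a₁b₁ᵀ and a₂b₂ᵀ must span the same plane of matrices: they are the rank-1 matrices of the form x·S₁ + y·S₂.
The 2×2 minor of x·S₁ + y·S₂ on rows {1,2}, columns {1,2} is 8·xy = 8·(y)(x), vanishing at (x:y) = (1:0) and (0:1).
M₁ = S₁ = [[0, 0, 0], [-8, 4, 8]] = (-4)·(0, 1)(2, -1, -2)ᵀ and M₂ = S₂ = [[0, 1, 0], [0, -1, 0]] = (1, -1)(0, 1, 0)ᵀ, so take a₁ = (0, 1), b₁ = (2, -1, -2), a₂ = (1, -1), b₂ = (0, 1, 0).
Each slice is an integer combination of E₁ = a₁b₁ᵀ and E₂ = a₂b₂ᵀ: S₁ = −4·E₁, S₂ = E₂, S₃ = E₂; reading off coefficients, c₁ = (-4, 0, 0) and c₂ = (0, 1, 1).
Hence T = (0, 1) ⊗ (2, -1, -2) ⊗ (-4, 0, 0) + (1, -1) ⊗ (0, 1, 0) ⊗ (0, 1, 1), so rank(T) ≤ 2.
These bounds meet, so rank(T) = 2.

rank(T) = 2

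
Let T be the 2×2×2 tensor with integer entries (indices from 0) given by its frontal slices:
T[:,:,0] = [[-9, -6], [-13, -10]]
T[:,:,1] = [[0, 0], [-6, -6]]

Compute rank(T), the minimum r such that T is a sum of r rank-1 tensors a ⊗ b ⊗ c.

Lower bound: the mode-2 unfolding of T (rows indexed by j, columns by (i,k) = (0,0), (0,1), (1,0), (1,1)) is [[-9, 0, -13, -6], [-6, 0, -10, -6]].
There the 2×2 minor on rows j ∈ {0, 1}, columns (i,k) ∈ {(0,0), (1,0)} is det [[-9, -13], [-6, -10]] = 12 ≠ 0, so this unfolding has rank ≥ 2; CP rank is at least every unfolding rank, so rank(T) ≥ 2. (Flattening ranks never certify an upper bound on CP rank; for that we must actually write T with 2 rank-1 terms.)
Upper bound — finding two terms. Write S_k = T[:,:,k] for the frontal slices: S₀ = [[-9, -6], [-13, -10]], S₁ = [[0, 0], [-6, -6]].
If T = a₁ ⊗ b₁ ⊗ c₁ + a₂ ⊗ b₂ ⊗ c₂ then each S_k = c₁[k]·a₁b₁ᵀ + c₂[k]·a₂b₂ᵀ. S₀ and S₁ are linearly independent, so a₁b₁ᵀ and a₂b₂ᵀ must span the same plane of matrices: they are the rank-1 matrices of the form x·S₀ + y·S₁.
det(x·S₀ + y·S₁) is 12·x² + 18·xy = 6·(2·x + 3·y)(x), vanishing at (x:y) = (3:-2) and (0:1).
M₁ = 3·S₀ − 2·S₁ = [[-27, -18], [-27, -18]] = (-9)·[1, 1][3, 2]ᵀ and M₂ = S₁ = [[0, 0], [-6, -6]] = (-6)·[0, 1][1, 1]ᵀ, so take a₁ = [1, 1], b₁ = [3, 2], a₂ = [0, 1], b₂ = [1, 1].
Each slice is an integer combination of E₁ = a₁b₁ᵀ and E₂ = a₂b₂ᵀ: S₀ = −3·E₁ − 4·E₂, S₁ = −6·E₂; reading off coefficients, c₁ = [-3, 0] and c₂ = [-4, -6].
Hence T = [1, 1] ⊗ [3, 2] ⊗ [-3, 0] + [0, 1] ⊗ [1, 1] ⊗ [-4, -6], so rank(T) ≤ 2.
These bounds meet, so rank(T) = 2.

2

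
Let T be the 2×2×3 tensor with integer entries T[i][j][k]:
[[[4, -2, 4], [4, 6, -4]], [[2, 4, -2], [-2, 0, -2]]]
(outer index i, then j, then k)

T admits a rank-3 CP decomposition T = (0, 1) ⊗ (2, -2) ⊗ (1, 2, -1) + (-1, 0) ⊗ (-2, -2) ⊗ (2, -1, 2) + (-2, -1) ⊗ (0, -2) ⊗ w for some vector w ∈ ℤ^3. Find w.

Subtract the known terms from T to get the rank-1 residual R = (-2, -1) ⊗ (0, -2) ⊗ w, so R[i,j,k] = a[i]·b[j]·w[k]. Pick indices with nonzero a[0]·b[1] = (-2)·(-2) = 4. Only the fibre through (0,1,·) is needed: R[0,1,:] = T[0,1,:] − Σₗ aₗ[0]bₗ[1]cₗ = [4, 6, -4] − (0)·(-2)·(1, 2, -1) − (-1)·(-2)·(2, -1, 2) = [0, 8, -8]. Then w[k] = R[0,1,k] / 4 for each k, giving w = [0, 8, -8] / 4 = (0, 2, -2).

w = (0, 2, -2)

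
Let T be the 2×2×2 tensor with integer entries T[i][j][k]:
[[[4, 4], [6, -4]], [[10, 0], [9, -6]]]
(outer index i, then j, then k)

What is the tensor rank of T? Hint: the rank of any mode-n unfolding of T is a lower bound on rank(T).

Lower bound: the mode-1 unfolding of T (rows indexed by i, columns by (j,k) = (0,0), (0,1), (1,0), (1,1)) is [[4, 4, 6, -4], [10, 0, 9, -6]].
There the 2×2 minor on rows i ∈ {0, 1}, columns (j,k) ∈ {(0,0), (0,1)} is det [[4, 4], [10, 0]] = -40 ≠ 0, so this unfolding has rank ≥ 2; CP rank is at least every unfolding rank, so rank(T) ≥ 2. (Unfolding ranks only ever bound the CP rank from below — rank(T) can be strictly larger than all of them — so the matching upper bound has to come from an explicit 2-term decomposition.)
Upper bound — finding two terms. Write S_k = T[:,:,k] for the frontal slices: S₀ = [[4, 6], [10, 9]], S₁ = [[4, -4], [0, -6]].
If T = a₁ ∘ b₁ ∘ c₁ + a₂ ∘ b₂ ∘ c₂ then each S_k = c₁[k]·a₁b₁ᵀ + c₂[k]·a₂b₂ᵀ. S₀ and S₁ are linearly independent, so a₁b₁ᵀ and a₂b₂ᵀ must span the same plane of matrices: they are the rank-1 matrices of the form x·S₀ + y·S₁.
det(x·S₀ + y·S₁) is −24·x² + 52·xy − 24·y² = (-4)·(2·x − 3·y)(3·x − 2·y), vanishing at (x:y) = (3:2) and (2:3).
M₁ = 3·S₀ + 2·S₁ = [[20, 10], [30, 15]] = 5·[2, 3][2, 1]ᵀ and M₂ = 2·S₀ + 3·S₁ = [[20, 0], [20, 0]] = 20·[1, 1][1, 0]ᵀ, so take a₁ = [2, 3], b₁ = [2, 1], a₂ = [1, 1], b₂ = [1, 0].
Each slice is an integer combination of E₁ = a₁b₁ᵀ and E₂ = a₂b₂ᵀ: S₀ = 3·E₁ − 8·E₂, S₁ = −2·E₁ + 12·E₂; reading off coefficients, c₁ = [3, -2] and c₂ = [-8, 12].
Hence T = [2, 3] ∘ [2, 1] ∘ [3, -2] + [1, 1] ∘ [1, 0] ∘ [-8, 12], so rank(T) ≤ 2.
These bounds meet, so rank(T) = 2.

2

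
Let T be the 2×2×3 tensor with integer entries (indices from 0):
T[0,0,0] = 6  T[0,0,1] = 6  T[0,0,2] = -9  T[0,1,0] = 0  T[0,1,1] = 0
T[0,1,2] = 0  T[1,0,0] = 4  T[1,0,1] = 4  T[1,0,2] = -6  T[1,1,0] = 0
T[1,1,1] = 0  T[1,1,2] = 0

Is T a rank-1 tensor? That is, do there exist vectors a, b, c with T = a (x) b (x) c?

If T = a (x) b (x) c then every fibre of T is a multiple of the corresponding factor, so read the factors off the fibres through the nonzero entry T[0,0,0] = 6.
The mode-1 fibre T[:,0,0] = [6, 4] gives a = [3, 2] (primitive direction); the mode-2 fibre T[0,:,0] = [6, 0] gives b = [1, 0]; then c[k] = T[0,0,k] / (a[0]·b[0]) = [6, 6, -9] / 3 = [2, 2, -3].
Expanding [3, 2] (x) [1, 0] (x) [2, 2, -3] reproduces all 12 entries of T, so T = [3, 2] (x) [1, 0] (x) [2, 2, -3] and rank(T) ≤ 1.
Equivalently every frontal slice T[:,:,k] is c[k] times the rank-1 matrix [3, 2] (x) [1, 0]. So T has rank 1 (it is nonzero).

Yes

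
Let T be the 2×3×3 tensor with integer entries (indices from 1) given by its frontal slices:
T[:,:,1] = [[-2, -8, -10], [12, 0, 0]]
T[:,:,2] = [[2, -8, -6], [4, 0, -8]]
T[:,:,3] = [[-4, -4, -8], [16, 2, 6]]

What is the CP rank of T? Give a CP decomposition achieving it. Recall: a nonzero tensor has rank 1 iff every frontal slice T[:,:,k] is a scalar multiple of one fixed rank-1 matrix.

Lower bound: the mode-3 unfolding of T (rows indexed by k, columns by (i,j) = (1,1), (1,2), (1,3), (2,1), (2,2), (2,3)) is [[-2, -8, -10, 12, 0, 0], [2, -8, -6, 4, 0, -8], [-4, -4, -8, 16, 2, 6]].
There the 3×3 minor on rows k ∈ {1, 2, 3}, columns (i,j) ∈ {(1,1), (1,2), (2,1)} is det [[-2, -8, 12], [2, -8, 4], [-4, -4, 16]] = 128 ≠ 0, so this unfolding has rank ≥ 3; CP rank is at least every unfolding rank, so rank(T) ≥ 3. (Unfolding ranks only ever bound the CP rank from below — rank(T) can be strictly larger than all of them — so the matching upper bound has to come from an explicit 3-term decomposition.)
Upper bound: T is a sum of 3 rank-1 terms, T = [0, 1] ∘ [2, 1, 0] ∘ [4, 4, 4] + [1, -2] ∘ [1, 0, 1] ∘ [-2, 2, -4] + [2, 1] ∘ [0, 1, 1] ∘ [-4, -4, -2] (one valid choice — decompositions are not unique — normalised so each a, b is primitive with positive first nonzero entry; check it by expanding all entries), so rank(T) ≤ 3.
These bounds meet, so rank(T) = 3.
Check entry T[2,2,3] = 2: (1)·(1)·(4) + (-2)·(0)·(-4) + (1)·(1)·(-2) = 2.

rank(T) = 3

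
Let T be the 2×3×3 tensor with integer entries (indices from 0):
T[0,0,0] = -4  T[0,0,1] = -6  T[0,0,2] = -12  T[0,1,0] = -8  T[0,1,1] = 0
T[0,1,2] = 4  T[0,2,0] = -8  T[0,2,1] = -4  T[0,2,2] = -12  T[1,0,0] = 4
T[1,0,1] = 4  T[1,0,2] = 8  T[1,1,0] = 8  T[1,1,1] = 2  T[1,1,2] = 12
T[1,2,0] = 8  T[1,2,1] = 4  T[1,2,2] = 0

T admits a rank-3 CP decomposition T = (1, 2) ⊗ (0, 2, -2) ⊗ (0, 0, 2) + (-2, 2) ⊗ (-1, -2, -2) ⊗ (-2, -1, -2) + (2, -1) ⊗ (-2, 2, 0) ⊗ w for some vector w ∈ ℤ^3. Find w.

w = (0, 1, 2)

Subtract the known terms from T to get the rank-1 residual R = (2, -1) ⊗ (-2, 2, 0) ⊗ w, so R[i,j,k] = a[i]·b[j]·w[k]. Pick indices with nonzero a[0]·b[0] = (2)·(-2) = -4. Only the fibre through (0,0,·) is needed: R[0,0,:] = T[0,0,:] − Σₗ aₗ[0]bₗ[0]cₗ = [-4, -6, -12] − (1)·(0)·(0, 0, 2) − (-2)·(-1)·(-2, -1, -2) = [0, -4, -8]. Then w[k] = R[0,0,k] / -4 for each k, giving w = [0, -4, -8] / -4 = (0, 1, 2).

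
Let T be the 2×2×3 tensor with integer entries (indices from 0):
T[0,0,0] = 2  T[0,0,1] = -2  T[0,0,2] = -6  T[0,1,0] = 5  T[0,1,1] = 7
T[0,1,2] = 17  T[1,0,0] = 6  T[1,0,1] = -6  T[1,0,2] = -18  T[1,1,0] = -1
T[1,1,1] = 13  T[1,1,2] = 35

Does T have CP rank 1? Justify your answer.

The mode-1 unfolding of T (rows indexed by i, columns by (j,k) = (0,0), (0,1), (0,2), (1,0), (1,1), (1,2)) is [[2, -2, -6, 5, 7, 17], [6, -6, -18, -1, 13, 35]].
There the 2×2 minor on rows i ∈ {0, 1}, columns (j,k) ∈ {(0,0), (1,0)} is det [[2, 5], [6, -1]] = -32 ≠ 0, so this unfolding has rank ≥ 2; CP rank is at least every unfolding rank, so rank(T) ≥ 2.
In particular rank(T) ≥ 2 > 1, so T is not rank-1.

No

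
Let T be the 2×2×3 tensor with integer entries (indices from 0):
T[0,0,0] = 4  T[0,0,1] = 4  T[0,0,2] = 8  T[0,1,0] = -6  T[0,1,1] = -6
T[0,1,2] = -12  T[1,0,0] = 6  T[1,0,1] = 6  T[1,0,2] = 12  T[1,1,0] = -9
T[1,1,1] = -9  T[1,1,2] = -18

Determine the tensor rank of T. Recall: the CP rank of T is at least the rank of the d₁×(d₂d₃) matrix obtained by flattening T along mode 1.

1

Lower bound: T ≠ 0 (e.g. T[0,0,0] = 4), so rank(T) ≥ 1.
Upper bound: if T = a ⊗ b ⊗ c then every fibre of T is a multiple of the corresponding factor, so read the factors off the fibres through the nonzero entry T[0,0,0] = 4.
The mode-1 fibre T[:,0,0] = [4, 6] gives a = [2, 3] (primitive direction); the mode-2 fibre T[0,:,0] = [4, -6] gives b = [2, -3]; then c[k] = T[0,0,k] / (a[0]·b[0]) = [4, 4, 8] / 4 = [1, 1, 2].
Expanding [2, 3] ⊗ [2, -3] ⊗ [1, 1, 2] reproduces all 12 entries of T, so T = [2, 3] ⊗ [2, -3] ⊗ [1, 1, 2] and rank(T) ≤ 1.
These bounds meet, so rank(T) = 1.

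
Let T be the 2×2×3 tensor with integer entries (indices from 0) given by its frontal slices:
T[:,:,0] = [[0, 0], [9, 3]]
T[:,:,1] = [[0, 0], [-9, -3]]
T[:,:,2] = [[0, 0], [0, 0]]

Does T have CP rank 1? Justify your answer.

Yes

If T = a ⊗ b ⊗ c then every fibre of T is a multiple of the corresponding factor, so read the factors off the fibres through the nonzero entry T[1,0,0] = 9.
The mode-1 fibre T[:,0,0] = [0, 9] gives a = [0, 1] (primitive direction); the mode-2 fibre T[1,:,0] = [9, 3] gives b = [3, 1]; then c[k] = T[1,0,k] / (a[1]·b[0]) = [9, -9, 0] / 3 = [3, -3, 0].
Expanding [0, 1] ⊗ [3, 1] ⊗ [3, -3, 0] reproduces all 12 entries of T, so T = [0, 1] ⊗ [3, 1] ⊗ [3, -3, 0] and rank(T) ≤ 1.
Equivalently every frontal slice T[:,:,k] is c[k] times the rank-1 matrix [0, 1] ⊗ [3, 1]. So T has rank 1 (it is nonzero).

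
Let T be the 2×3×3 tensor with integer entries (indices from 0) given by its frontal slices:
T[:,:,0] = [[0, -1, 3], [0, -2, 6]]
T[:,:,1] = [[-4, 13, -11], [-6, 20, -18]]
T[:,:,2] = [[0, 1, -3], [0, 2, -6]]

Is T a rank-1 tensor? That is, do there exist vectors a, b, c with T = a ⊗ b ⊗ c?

No

The mode-2 unfolding of T (rows indexed by j, columns by (i,k) = (0,0), (0,1), (0,2), (1,0), (1,1), (1,2)) is [[0, -4, 0, 0, -6, 0], [-1, 13, 1, -2, 20, 2], [3, -11, -3, 6, -18, -6]].
There the 2×2 minor on rows j ∈ {0, 1}, columns (i,k) ∈ {(0,0), (0,1)} is det [[0, -4], [-1, 13]] = -4 ≠ 0, so this unfolding has rank ≥ 2; CP rank is at least every unfolding rank, so rank(T) ≥ 2.
In particular rank(T) ≥ 2 > 1, so T is not rank-1.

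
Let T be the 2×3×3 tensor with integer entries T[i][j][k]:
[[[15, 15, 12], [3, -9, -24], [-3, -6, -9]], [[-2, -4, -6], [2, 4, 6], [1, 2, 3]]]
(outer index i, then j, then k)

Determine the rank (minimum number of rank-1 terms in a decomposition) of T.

2

Lower bound: the mode-3 unfolding of T (rows indexed by k, columns by (i,j) = (0,0), (0,1), (0,2), (1,0), (1,1), (1,2)) is [[15, 3, -3, -2, 2, 1], [15, -9, -6, -4, 4, 2], [12, -24, -9, -6, 6, 3]].
There the 2×2 minor on rows k ∈ {0, 1}, columns (i,j) ∈ {(0,0), (0,1)} is det [[15, 3], [15, -9]] = -180 ≠ 0, so this unfolding has rank ≥ 2; CP rank is at least every unfolding rank, so rank(T) ≥ 2. (This is only a lower bound: in general the CP rank may exceed every unfolding rank, so we still need to exhibit 2 rank-1 terms summing to T.)
Upper bound — finding two terms. Write S_k = T[:,:,k] for the frontal slices: S₀ = [[15, 3, -3], [-2, 2, 1]], S₁ = [[15, -9, -6], [-4, 4, 2]], S₂ = [[12, -24, -9], [-6, 6, 3]].
If T = a₁ (x) b₁ (x) c₁ + a₂ (x) b₂ (x) c₂ then each S_k = c₁[k]·a₁b₁ᵀ + c₂[k]·a₂b₂ᵀ. S₀ and S₁ are linearly independent, so a₁b₁ᵀ and a₂b₂ᵀ must span the same plane of matrices: they are the rank-1 matrices of the form x·S₀ + y·S₁.
The 2×2 minor of x·S₀ + y·S₁ on rows {0,1}, columns {0,1} is 36·x² + 84·xy + 24·y² = 12·(x + 2·y)(3·x + y), vanishing at (x:y) = (2:-1) and (1:-3).
M₁ = 2·S₀ − S₁ = [[15, 15, 0], [0, 0, 0]] = 15·(1, 0)(1, 1, 0)ᵀ and M₂ = S₀ − 3·S₁ = [[-30, 30, 15], [10, -10, -5]] = (-5)·(3, -1)(2, -2, -1)ᵀ, so take a₁ = (1, 0), b₁ = (1, 1, 0), a₂ = (3, -1), b₂ = (2, -2, -1).
Each slice is an integer combination of E₁ = a₁b₁ᵀ and E₂ = a₂b₂ᵀ: S₀ = 9·E₁ + E₂, S₁ = 3·E₁ + 2·E₂, S₂ = −6·E₁ + 3·E₂; reading off coefficients, c₁ = (9, 3, -6) and c₂ = (1, 2, 3).
Hence T = (1, 0) (x) (1, 1, 0) (x) (9, 3, -6) + (3, -1) (x) (2, -2, -1) (x) (1, 2, 3), so rank(T) ≤ 2.
These bounds meet, so rank(T) = 2.
Check entry T[1,2,2] = 3: (0)·(0)·(-6) + (-1)·(-1)·(3) = 3.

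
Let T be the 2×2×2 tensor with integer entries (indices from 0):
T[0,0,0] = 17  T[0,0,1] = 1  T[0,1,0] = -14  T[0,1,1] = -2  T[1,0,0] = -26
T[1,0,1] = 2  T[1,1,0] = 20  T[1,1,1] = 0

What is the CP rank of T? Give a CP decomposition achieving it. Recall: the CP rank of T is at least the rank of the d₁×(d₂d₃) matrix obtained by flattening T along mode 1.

rank(T) = 2

Lower bound: the mode-2 unfolding of T (rows indexed by j, columns by (i,k) = (0,0), (0,1), (1,0), (1,1)) is [[17, 1, -26, 2], [-14, -2, 20, 0]].
There the 2×2 minor on rows j ∈ {0, 1}, columns (i,k) ∈ {(0,0), (0,1)} is det [[17, 1], [-14, -2]] = -20 ≠ 0, so this unfolding has rank ≥ 2; CP rank is at least every unfolding rank, so rank(T) ≥ 2. (Unfolding ranks only ever bound the CP rank from below — rank(T) can be strictly larger than all of them — so the matching upper bound has to come from an explicit 2-term decomposition.)
Upper bound — finding two terms. Write S_k = T[:,:,k] for the frontal slices: S₀ = [[17, -14], [-26, 20]], S₁ = [[1, -2], [2, 0]].
If T = a₁ ⊗ b₁ ⊗ c₁ + a₂ ⊗ b₂ ⊗ c₂ then each S_k = c₁[k]·a₁b₁ᵀ + c₂[k]·a₂b₂ᵀ. S₀ and S₁ are linearly independent, so a₁b₁ᵀ and a₂b₂ᵀ must span the same plane of matrices: they are the rank-1 matrices of the form x·S₀ + y·S₁.
det(x·S₀ + y·S₁) is −24·x² − 4·xy + 4·y² = (-4)·(3·x − y)(2·x + y), vanishing at (x:y) = (1:3) and (1:-2).
M₁ = S₀ + 3·S₁ = [[20, -20], [-20, 20]] = 20·[1, -1][1, -1]ᵀ and M₂ = S₀ − 2·S₁ = [[15, -10], [-30, 20]] = 5·[1, -2][3, -2]ᵀ, so take a₁ = [1, -1], b₁ = [1, -1], a₂ = [1, -2], b₂ = [3, -2].
Each slice is an integer combination of E₁ = a₁b₁ᵀ and E₂ = a₂b₂ᵀ: S₀ = 8·E₁ + 3·E₂, S₁ = 4·E₁ − E₂; reading off coefficients, c₁ = [8, 4] and c₂ = [3, -1].
Hence T = [1, -1] ⊗ [1, -1] ⊗ [8, 4] + [1, -2] ⊗ [3, -2] ⊗ [3, -1], so rank(T) ≤ 2.
These bounds meet, so rank(T) = 2.
Check entry T[1,1,1] = 0: (-1)·(-1)·(4) + (-2)·(-2)·(-1) = 0.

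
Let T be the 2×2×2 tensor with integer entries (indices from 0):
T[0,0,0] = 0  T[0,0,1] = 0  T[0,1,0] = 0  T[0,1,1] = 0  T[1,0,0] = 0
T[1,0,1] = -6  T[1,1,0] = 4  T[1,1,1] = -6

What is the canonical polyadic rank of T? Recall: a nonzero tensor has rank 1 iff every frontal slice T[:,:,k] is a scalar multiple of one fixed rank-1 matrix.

2

Lower bound: the mode-2 unfolding of T (rows indexed by j, columns by (i,k) = (0,0), (0,1), (1,0), (1,1)) is [[0, 0, 0, -6], [0, 0, 4, -6]].
There the 2×2 minor on rows j ∈ {0, 1}, columns (i,k) ∈ {(1,0), (1,1)} is det [[0, -6], [4, -6]] = 24 ≠ 0, so this unfolding has rank ≥ 2; CP rank is at least every unfolding rank, so rank(T) ≥ 2. (This is only a lower bound: in general the CP rank may exceed every unfolding rank, so we still need to exhibit 2 rank-1 terms summing to T.)
Upper bound — finding two terms. Every mode-1 slice of T is a multiple of one matrix: T[i,:,:] = a[i]·M with a = [0, 1] and M = [[0, -6], [4, -6]] (rows indexed by j, columns by k). So it suffices to write M as a sum of two rank-1 matrices.
Splitting M by its rows (j = 0, 1), M = [1, 0][0, -6]ᵀ + [0, 1][4, -6]ᵀ.
Hence T = [0, 1] ⊗ [1, 0] ⊗ [0, -6] + [0, 1] ⊗ [0, 1] ⊗ [4, -6], so rank(T) ≤ 2.
These bounds meet, so rank(T) = 2.
Check entry T[0,1,1] = 0: (0)·(0)·(-6) + (0)·(1)·(-6) = 0.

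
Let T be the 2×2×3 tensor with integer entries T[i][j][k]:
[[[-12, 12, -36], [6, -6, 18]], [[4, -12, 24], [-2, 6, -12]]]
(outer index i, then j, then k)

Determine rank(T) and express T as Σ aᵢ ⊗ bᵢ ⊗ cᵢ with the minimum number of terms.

Lower bound: in the mode-3 unfolding of T (rows indexed by k, columns by (i,j)) the 2×2 minor on rows k ∈ {0, 1}, columns (i,j) ∈ {(0,0), (1,0)} is det [[-12, 4], [12, -12]] = 96 ≠ 0, so that unfolding has rank ≥ 2 and hence rank(T) ≥ 2 (CP rank is at least every unfolding rank, though it can be larger).
Upper bound: T[:,j,:] = b[j]·M for every slice, with b = [2, -1] and M = [[-6, 6, -18], [2, -6, 12]] (rows i, columns k).
Splitting M by its rows (i = 0, 1), M = [1, 0][-6, 6, -18]ᵀ + [0, 1][2, -6, 12]ᵀ.
Hence T = [1, 0] ⊗ [2, -1] ⊗ [-6, 6, -18] + [0, 1] ⊗ [2, -1] ⊗ [2, -6, 12], so rank(T) ≤ 2.
These bounds meet, so rank(T) = 2.

rank(T) = 2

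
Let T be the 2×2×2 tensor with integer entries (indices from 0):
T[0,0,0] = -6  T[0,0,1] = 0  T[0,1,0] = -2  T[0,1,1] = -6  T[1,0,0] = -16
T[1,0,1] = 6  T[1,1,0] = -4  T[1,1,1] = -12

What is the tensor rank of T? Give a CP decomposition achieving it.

Lower bound: in the mode-1 unfolding of T (rows indexed by i, columns by (j,k)) the 2×2 minor on rows i ∈ {0, 1}, columns (j,k) ∈ {(0,0), (0,1)} is det [[-6, 0], [-16, 6]] = -36 ≠ 0, so that unfolding has rank ≥ 2 and hence rank(T) ≥ 2 (CP rank is at least every unfolding rank, though it can be larger).
Upper bound: with S_k = T[:,:,k], the two rank-1 terms a₁b₁ᵀ, a₂b₂ᵀ are the rank-1 members of the pencil x·S₀ + y·S₁.
det(x·S₀ + y·S₁) is −8·x² − 12·xy + 36·y² = (-4)·(2·x − 3·y)(x + 3·y), vanishing at (x:y) = (3:2) and (3:-1).
M₁ = 3·S₀ + 2·S₁ = [[-18, -18], [-36, -36]] = (-18)·[1, 2][1, 1]ᵀ and M₂ = 3·S₀ − S₁ = [[-18, 0], [-54, 0]] = (-18)·[1, 3][1, 0]ᵀ, so take a₁ = [1, 2], b₁ = [1, 1], a₂ = [1, 3], b₂ = [1, 0].
Each slice is an integer combination of E₁ = a₁b₁ᵀ and E₂ = a₂b₂ᵀ: S₀ = −2·E₁ − 4·E₂, S₁ = −6·E₁ + 6·E₂; reading off coefficients, c₁ = [-2, -6] and c₂ = [-4, 6].
Hence T = [1, 2] ⊗ [1, 1] ⊗ [-2, -6] + [1, 3] ⊗ [1, 0] ⊗ [-4, 6], so rank(T) ≤ 2.
These bounds meet, so rank(T) = 2.

rank(T) = 2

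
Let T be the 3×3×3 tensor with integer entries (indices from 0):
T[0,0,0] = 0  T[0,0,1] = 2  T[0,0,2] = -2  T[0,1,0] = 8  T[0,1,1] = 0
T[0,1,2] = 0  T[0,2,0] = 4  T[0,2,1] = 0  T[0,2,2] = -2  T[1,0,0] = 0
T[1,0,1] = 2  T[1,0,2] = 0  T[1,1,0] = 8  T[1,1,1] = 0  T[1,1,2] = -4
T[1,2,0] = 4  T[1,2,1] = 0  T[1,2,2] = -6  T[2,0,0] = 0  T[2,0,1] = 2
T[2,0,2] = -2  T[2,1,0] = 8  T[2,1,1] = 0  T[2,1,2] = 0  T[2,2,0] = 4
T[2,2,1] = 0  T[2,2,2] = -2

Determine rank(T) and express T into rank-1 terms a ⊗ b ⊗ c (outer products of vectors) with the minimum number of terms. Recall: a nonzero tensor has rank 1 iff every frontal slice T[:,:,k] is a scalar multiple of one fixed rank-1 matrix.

Lower bound: the mode-3 unfolding of T (rows indexed by k, columns by (i,j) = (0,0), (0,1), (0,2), (1,0), (1,1), (1,2), (2,0), (2,1), (2,2)) is [[0, 8, 4, 0, 8, 4, 0, 8, 4], [2, 0, 0, 2, 0, 0, 2, 0, 0], [-2, 0, -2, 0, -4, -6, -2, 0, -2]].
There the 3×3 minor on rows k ∈ {0, 1, 2}, columns (i,j) ∈ {(0,0), (0,1), (0,2)} is det [[0, 8, 4], [2, 0, 0], [-2, 0, -2]] = 32 ≠ 0, so this unfolding has rank ≥ 3; CP rank is at least every unfolding rank, so rank(T) ≥ 3. (Unfolding ranks only ever bound the CP rank from below — rank(T) can be strictly larger than all of them — so the matching upper bound has to come from an explicit 3-term decomposition.)
Upper bound: T is a sum of 3 rank-1 terms, T = [1, 1, 1] ⊗ [0, 2, 1] ⊗ [4, 0, 2] + [1, 1, 1] ⊗ [1, 0, 0] ⊗ [0, 2, -4] + [1, 2, 1] ⊗ [1, -2, -2] ⊗ [0, 0, 2] (written with every a and b primitive with positive leading entry and the scale carried by c; CP decompositions are not unique, and this one is verified by expanding entrywise), so rank(T) ≤ 3.
These bounds meet, so rank(T) = 3.

rank(T) = 3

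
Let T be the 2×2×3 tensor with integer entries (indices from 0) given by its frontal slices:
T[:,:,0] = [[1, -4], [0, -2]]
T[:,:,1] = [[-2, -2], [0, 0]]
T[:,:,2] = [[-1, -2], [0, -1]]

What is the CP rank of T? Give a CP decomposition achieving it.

Lower bound: the mode-3 unfolding of T (rows indexed by k, columns by (i,j) = (0,0), (0,1), (1,0), (1,1)) is [[1, -4, 0, -2], [-2, -2, 0, 0], [-1, -2, 0, -1]].
There the 3×3 minor on rows k ∈ {0, 1, 2}, columns (i,j) ∈ {(0,0), (0,1), (1,1)} is det [[1, -4, -2], [-2, -2, 0], [-1, -2, -1]] = 6 ≠ 0, so this unfolding has rank ≥ 3; CP rank is at least every unfolding rank, so rank(T) ≥ 3. (Flattening ranks never certify an upper bound on CP rank; for that we must actually write T with 3 rank-1 terms.)
Upper bound: T is a sum of 3 rank-1 terms, T = (1, 0) ⊗ (1, -2) ⊗ (1, -2, -1) + (1, 1) ⊗ (0, 1) ⊗ (-2, -2, -2) + (2, -1) ⊗ (0, 1) ⊗ (0, -2, -1) (written with every a and b primitive with positive leading entry and the scale carried by c; CP decompositions are not unique, and this one is verified by expanding entrywise), so rank(T) ≤ 3.
These bounds meet, so rank(T) = 3.
Check entry T[1,1,2] = -1: (0)·(-2)·(-1) + (1)·(1)·(-2) + (-1)·(1)·(-1) = -1.

rank(T) = 3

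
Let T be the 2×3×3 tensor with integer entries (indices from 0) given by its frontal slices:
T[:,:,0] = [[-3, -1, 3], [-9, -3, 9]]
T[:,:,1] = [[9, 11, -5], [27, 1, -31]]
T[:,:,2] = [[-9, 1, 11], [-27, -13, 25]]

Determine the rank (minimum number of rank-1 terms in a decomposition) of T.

2

Lower bound: in the mode-1 unfolding of T (rows indexed by i, columns by (j,k)) the 2×2 minor on rows i ∈ {0, 1}, columns (j,k) ∈ {(0,0), (1,1)} is det [[-3, 11], [-9, 1]] = 96 ≠ 0, so that unfolding has rank ≥ 2 and hence rank(T) ≥ 2 (CP rank is at least every unfolding rank, though it can be larger).
Upper bound: with S_k = T[:,:,k], the two rank-1 terms a₁b₁ᵀ, a₂b₂ᵀ are the rank-1 members of the pencil x·S₀ + y·S₁.
The 2×2 minor of x·S₀ + y·S₁ on rows {0,1}, columns {0,1} is 96·xy − 288·y² = 96·(x − 3·y)(y), vanishing at (x:y) = (3:1) and (1:0).
M₁ = 3·S₀ + S₁ = [[0, 8, 4], [0, -8, -4]] = 4·[1, -1][0, 2, 1]ᵀ and M₂ = S₀ = [[-3, -1, 3], [-9, -3, 9]] = −[1, 3][3, 1, -3]ᵀ, so take a₁ = [1, -1], b₁ = [0, 2, 1], a₂ = [1, 3], b₂ = [3, 1, -3].
Each slice is an integer combination of E₁ = a₁b₁ᵀ and E₂ = a₂b₂ᵀ: S₀ = −E₂, S₁ = 4·E₁ + 3·E₂, S₂ = 2·E₁ − 3·E₂; reading off coefficients, c₁ = [0, 4, 2] and c₂ = [-1, 3, -3].
Hence T = [1, -1] ⊗ [0, 2, 1] ⊗ [0, 4, 2] + [1, 3] ⊗ [3, 1, -3] ⊗ [-1, 3, -3], so rank(T) ≤ 2.
These bounds meet, so rank(T) = 2.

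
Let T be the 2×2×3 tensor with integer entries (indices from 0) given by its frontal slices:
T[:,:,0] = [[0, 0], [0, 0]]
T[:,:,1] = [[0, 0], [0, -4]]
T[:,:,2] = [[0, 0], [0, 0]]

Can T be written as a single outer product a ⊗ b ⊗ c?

Yes

The mode-1 fibre T[:,1,1] = [0, -4] gives a = [0, 1] (primitive direction); the mode-2 fibre T[1,:,1] = [0, -4] gives b = [0, 1]; then c[k] = T[1,1,k] / (a[1]·b[1]) = [0, -4, 0] / 1 = [0, -4, 0].
Expanding [0, 1] ⊗ [0, 1] ⊗ [0, -4, 0] reproduces all 12 entries of T, so T = [0, 1] ⊗ [0, 1] ⊗ [0, -4, 0] and rank(T) ≤ 1.
Equivalently every frontal slice T[:,:,k] is c[k] times the rank-1 matrix [0, 1] ⊗ [0, 1]. So T has rank 1 (it is nonzero).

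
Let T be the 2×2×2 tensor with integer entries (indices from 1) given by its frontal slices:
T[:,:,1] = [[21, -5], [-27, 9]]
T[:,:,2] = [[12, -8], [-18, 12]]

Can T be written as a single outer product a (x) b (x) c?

No

The mode-2 unfolding of T (rows indexed by j, columns by (i,k) = (1,1), (1,2), (2,1), (2,2)) is [[21, 12, -27, -18], [-5, -8, 9, 12]].
There the 2×2 minor on rows j ∈ {1, 2}, columns (i,k) ∈ {(1,1), (1,2)} is det [[21, 12], [-5, -8]] = -108 ≠ 0, so this unfolding has rank ≥ 2; CP rank is at least every unfolding rank, so rank(T) ≥ 2.
In particular rank(T) ≥ 2 > 1, so T is not rank-1.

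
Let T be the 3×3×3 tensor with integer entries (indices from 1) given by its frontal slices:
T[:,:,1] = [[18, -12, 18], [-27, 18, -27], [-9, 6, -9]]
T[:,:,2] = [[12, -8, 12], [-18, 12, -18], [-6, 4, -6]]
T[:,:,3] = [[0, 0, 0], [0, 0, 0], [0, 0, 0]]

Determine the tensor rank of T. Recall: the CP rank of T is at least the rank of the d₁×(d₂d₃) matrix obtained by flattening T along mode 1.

1

Lower bound: T ≠ 0 (e.g. T[1,1,1] = 18), so rank(T) ≥ 1.
Upper bound: if T = a (x) b (x) c then every fibre of T is a multiple of the corresponding factor, so read the factors off the fibres through the nonzero entry T[1,1,1] = 18.
The mode-1 fibre T[:,1,1] = [18, -27, -9] gives a = [2, -3, -1] (primitive direction); the mode-2 fibre T[1,:,1] = [18, -12, 18] gives b = [3, -2, 3]; then c[k] = T[1,1,k] / (a[1]·b[1]) = [18, 12, 0] / 6 = [3, 2, 0].
Expanding [2, -3, -1] (x) [3, -2, 3] (x) [3, 2, 0] reproduces all 27 entries of T, so T = [2, -3, -1] (x) [3, -2, 3] (x) [3, 2, 0] and rank(T) ≤ 1.
These bounds meet, so rank(T) = 1.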